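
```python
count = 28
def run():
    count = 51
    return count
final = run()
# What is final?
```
51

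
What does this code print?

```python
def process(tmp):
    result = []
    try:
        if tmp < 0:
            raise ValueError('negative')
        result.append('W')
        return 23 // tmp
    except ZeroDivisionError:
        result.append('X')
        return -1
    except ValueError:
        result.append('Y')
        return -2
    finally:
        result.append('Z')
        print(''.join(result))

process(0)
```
WXZ

tmp=0 causes ZeroDivisionError, caught, finally prints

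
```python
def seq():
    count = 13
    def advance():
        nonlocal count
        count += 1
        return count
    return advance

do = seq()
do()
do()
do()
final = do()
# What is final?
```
17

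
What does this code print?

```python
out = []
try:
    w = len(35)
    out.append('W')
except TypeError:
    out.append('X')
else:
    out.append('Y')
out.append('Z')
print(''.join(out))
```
XZ

else block skipped when exception is caught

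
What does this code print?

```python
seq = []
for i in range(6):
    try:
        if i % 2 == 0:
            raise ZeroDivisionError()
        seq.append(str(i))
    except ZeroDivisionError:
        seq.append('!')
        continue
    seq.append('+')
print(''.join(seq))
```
!1+!3+!5+

continue in except skips rest of loop body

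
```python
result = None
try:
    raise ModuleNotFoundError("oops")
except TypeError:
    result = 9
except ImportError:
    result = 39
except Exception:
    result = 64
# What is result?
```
39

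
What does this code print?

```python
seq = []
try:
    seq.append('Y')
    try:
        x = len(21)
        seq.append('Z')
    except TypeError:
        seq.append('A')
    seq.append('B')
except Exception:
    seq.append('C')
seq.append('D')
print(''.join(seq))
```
YABD

Inner exception caught by inner handler, outer continues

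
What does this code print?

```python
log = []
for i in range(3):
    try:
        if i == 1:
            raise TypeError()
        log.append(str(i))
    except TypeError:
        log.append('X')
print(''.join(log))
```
0X2

Exception on i=1 caught, loop continues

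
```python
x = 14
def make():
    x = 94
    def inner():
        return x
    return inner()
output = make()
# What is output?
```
94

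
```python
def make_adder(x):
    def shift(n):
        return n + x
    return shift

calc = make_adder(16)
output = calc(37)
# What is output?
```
53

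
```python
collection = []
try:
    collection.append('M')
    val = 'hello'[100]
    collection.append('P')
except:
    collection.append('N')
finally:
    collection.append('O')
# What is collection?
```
['M', 'N', 'O']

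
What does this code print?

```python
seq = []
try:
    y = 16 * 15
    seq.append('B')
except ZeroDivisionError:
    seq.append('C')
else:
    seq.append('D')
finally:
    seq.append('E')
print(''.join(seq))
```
BDE

else runs before finally when no exception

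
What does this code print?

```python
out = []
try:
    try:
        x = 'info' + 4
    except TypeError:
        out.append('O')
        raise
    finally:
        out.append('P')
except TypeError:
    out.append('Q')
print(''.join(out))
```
OPQ

finally runs before re-raised exception propagates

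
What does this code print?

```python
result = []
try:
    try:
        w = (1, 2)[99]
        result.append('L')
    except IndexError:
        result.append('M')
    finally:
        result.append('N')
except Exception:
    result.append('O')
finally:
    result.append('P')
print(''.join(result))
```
MNP

Both finally blocks run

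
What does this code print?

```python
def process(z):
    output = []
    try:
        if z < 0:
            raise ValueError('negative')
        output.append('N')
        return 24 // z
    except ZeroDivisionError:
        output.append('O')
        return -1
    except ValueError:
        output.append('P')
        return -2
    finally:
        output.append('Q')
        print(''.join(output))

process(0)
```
NOQ

z=0 causes ZeroDivisionError, caught, finally prints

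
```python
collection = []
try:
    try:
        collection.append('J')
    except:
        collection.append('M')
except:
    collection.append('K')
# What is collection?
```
['J']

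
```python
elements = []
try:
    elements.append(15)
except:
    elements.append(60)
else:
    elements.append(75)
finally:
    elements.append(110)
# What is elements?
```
[15, 75, 110]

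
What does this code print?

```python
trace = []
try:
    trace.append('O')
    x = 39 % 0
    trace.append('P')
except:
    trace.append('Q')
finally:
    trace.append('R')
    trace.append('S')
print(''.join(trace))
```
OQRS

Code before exception runs, then except, then all of finally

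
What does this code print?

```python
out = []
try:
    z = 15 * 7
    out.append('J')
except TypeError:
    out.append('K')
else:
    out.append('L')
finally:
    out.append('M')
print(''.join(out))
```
JLM

else runs before finally when no exception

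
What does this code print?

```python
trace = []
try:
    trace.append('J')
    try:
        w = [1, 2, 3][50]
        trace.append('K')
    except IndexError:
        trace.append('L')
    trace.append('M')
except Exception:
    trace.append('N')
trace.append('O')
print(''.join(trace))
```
JLMO

Inner exception caught by inner handler, outer continues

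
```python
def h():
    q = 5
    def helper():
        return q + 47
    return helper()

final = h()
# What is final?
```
52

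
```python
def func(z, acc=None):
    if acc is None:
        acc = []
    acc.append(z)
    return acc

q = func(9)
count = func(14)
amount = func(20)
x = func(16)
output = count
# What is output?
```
[14]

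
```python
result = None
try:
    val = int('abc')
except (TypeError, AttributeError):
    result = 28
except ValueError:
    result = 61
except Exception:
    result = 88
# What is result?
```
61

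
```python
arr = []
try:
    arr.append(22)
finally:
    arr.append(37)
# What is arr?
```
[22, 37]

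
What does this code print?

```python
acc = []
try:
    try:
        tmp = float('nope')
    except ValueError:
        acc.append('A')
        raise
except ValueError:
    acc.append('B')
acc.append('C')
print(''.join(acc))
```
ABC

raise without argument re-raises current exception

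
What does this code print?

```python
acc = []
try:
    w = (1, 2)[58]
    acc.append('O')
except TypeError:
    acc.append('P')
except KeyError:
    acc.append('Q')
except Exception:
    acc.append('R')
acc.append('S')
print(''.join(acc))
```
RS

IndexError not specifically caught, falls to Exception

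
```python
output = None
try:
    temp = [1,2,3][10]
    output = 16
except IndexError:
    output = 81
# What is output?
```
81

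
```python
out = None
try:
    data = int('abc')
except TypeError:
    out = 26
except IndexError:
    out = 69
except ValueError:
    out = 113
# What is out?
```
113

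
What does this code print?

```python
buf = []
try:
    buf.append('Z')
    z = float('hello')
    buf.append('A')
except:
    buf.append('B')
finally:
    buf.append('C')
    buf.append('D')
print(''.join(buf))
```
ZBCD

Code before exception runs, then except, then all of finally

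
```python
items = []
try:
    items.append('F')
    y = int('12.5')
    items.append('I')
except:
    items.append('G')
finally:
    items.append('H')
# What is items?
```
['F', 'G', 'H']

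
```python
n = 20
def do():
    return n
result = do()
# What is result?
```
20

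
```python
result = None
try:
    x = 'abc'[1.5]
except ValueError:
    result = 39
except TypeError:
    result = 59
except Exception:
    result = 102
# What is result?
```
59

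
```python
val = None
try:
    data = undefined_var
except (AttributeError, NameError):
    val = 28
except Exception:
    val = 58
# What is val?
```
28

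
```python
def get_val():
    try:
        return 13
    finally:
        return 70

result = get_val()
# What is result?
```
70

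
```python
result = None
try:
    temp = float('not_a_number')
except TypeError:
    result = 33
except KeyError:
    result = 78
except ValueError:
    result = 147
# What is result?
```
147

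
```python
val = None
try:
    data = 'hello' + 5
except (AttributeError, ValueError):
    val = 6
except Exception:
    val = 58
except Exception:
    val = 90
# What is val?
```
58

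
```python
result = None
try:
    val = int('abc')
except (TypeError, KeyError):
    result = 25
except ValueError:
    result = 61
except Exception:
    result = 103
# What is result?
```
61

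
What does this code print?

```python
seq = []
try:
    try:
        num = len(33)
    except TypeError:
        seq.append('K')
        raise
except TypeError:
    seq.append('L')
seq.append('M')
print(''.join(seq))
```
KLM

raise without argument re-raises current exception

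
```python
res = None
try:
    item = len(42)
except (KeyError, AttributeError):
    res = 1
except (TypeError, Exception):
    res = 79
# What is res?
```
79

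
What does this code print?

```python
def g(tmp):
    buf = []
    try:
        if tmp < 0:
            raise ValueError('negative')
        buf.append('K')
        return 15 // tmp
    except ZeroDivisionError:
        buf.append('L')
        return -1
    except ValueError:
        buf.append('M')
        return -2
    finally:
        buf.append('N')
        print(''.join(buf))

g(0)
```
KLN

tmp=0 causes ZeroDivisionError, caught, finally prints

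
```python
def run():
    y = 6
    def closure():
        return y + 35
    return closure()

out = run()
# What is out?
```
41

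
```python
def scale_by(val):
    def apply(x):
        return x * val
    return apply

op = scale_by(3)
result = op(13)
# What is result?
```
39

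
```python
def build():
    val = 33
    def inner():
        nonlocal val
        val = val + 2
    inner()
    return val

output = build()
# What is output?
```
35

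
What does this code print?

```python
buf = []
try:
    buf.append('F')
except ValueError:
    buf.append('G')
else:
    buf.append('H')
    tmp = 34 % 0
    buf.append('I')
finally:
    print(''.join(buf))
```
FH

Try succeeds, else appends 'H', ZeroDivisionError in else is uncaught, finally prints before exception propagates ('I' never appended)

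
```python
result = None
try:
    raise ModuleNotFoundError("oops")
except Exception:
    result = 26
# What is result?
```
26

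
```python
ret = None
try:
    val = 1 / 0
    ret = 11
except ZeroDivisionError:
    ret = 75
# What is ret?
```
75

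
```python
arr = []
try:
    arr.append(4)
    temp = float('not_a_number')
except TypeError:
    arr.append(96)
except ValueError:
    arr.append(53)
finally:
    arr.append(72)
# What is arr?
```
[4, 53, 72]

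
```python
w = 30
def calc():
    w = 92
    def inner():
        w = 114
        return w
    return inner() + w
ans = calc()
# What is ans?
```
206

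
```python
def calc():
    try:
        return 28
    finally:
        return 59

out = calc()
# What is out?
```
59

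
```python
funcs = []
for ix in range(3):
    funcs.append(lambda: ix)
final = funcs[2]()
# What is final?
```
2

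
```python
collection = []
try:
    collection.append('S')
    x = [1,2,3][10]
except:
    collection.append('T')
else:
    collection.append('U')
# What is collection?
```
['S', 'T']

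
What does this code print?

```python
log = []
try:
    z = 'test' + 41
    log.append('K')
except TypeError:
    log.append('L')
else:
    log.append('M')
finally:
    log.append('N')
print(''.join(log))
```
LN

Exception: except runs, else skipped, finally runs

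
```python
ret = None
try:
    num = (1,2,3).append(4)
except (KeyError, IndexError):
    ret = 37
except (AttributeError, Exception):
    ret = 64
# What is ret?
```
64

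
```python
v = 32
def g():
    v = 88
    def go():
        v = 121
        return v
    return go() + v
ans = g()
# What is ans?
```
209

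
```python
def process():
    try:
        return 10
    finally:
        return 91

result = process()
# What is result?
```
91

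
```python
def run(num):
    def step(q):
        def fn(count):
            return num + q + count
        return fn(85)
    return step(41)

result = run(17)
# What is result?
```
143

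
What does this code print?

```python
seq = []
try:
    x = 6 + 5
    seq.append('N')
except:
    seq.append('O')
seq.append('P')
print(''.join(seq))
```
NP

No exception, try block completes normally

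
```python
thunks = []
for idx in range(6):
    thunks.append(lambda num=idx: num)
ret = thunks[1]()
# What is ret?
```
1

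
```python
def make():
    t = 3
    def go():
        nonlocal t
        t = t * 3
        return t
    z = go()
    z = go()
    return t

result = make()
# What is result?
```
27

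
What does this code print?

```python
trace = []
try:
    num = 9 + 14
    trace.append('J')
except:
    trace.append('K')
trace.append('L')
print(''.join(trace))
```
JL

No exception, try block completes normally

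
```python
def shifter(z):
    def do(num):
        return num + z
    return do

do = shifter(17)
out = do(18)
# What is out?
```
35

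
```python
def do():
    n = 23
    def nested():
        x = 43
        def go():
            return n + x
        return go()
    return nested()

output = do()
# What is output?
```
66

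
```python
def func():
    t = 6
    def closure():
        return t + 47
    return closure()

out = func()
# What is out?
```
53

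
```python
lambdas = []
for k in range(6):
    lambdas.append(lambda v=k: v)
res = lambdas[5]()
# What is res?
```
5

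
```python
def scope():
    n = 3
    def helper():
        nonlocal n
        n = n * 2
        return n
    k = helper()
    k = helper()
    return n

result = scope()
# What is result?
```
12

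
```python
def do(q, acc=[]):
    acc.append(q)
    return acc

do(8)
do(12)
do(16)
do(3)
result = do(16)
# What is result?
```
[8, 12, 16, 3, 16]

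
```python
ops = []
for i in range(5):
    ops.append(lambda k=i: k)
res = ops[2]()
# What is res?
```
2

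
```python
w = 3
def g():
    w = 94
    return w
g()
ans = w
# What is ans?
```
3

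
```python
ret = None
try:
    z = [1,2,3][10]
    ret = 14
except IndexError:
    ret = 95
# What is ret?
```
95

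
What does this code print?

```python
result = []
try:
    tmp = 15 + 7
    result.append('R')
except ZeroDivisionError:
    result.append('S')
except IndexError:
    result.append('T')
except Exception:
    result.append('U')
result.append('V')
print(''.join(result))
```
RV

No exception, try block completes normally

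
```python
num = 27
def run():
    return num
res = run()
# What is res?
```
27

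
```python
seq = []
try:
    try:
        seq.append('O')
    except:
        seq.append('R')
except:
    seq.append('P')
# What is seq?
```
['O']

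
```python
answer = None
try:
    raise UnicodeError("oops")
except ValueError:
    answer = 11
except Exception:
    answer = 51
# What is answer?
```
11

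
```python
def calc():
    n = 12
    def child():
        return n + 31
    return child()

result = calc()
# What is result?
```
43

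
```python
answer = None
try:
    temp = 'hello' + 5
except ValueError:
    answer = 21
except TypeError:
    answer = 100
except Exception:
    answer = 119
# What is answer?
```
100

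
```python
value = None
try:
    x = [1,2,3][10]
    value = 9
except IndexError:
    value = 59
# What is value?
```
59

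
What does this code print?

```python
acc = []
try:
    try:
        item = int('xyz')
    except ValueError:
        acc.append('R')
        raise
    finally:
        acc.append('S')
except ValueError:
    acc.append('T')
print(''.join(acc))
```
RST

finally runs before re-raised exception propagates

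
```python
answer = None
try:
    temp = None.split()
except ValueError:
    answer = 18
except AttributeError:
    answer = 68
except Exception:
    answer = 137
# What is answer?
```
68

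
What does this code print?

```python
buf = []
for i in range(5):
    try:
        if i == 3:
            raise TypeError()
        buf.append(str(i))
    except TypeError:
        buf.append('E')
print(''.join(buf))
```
012E4

Exception on i=3 caught, loop continues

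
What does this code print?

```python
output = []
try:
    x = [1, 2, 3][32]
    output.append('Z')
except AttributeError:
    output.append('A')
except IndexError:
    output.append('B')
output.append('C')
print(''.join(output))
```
BC

IndexError is caught by its specific handler, not AttributeError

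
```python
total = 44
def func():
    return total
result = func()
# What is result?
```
44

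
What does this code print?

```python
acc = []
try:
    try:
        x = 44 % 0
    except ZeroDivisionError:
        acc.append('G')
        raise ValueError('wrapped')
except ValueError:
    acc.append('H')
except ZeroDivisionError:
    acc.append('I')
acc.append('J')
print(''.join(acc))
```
GHJ

ValueError raised and caught, original ZeroDivisionError not re-raised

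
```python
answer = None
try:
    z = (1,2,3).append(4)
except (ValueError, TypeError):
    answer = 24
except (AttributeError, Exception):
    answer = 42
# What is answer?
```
42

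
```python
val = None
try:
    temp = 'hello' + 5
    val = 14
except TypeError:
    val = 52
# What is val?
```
52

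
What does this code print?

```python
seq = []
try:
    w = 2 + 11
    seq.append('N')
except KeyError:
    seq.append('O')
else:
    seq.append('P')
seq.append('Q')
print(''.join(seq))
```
NPQ

else block runs when no exception occurs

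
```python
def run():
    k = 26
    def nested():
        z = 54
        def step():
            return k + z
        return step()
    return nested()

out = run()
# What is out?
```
80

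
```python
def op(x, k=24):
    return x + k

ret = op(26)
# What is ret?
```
50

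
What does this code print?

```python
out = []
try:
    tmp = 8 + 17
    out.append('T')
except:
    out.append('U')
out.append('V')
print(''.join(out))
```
TV

No exception, try block completes normally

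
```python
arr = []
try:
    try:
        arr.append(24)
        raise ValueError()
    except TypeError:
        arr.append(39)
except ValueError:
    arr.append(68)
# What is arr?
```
[24, 68]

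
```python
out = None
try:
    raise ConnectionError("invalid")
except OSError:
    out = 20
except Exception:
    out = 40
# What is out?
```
20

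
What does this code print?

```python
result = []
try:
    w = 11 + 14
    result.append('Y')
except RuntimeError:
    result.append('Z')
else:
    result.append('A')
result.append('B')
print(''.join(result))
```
YAB

else block runs when no exception occurs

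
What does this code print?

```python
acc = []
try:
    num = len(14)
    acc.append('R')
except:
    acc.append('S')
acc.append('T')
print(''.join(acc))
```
ST

Exception raised in try, caught by bare except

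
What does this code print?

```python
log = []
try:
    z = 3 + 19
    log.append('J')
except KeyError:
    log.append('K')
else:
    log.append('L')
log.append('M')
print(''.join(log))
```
JLM

else block runs when no exception occurs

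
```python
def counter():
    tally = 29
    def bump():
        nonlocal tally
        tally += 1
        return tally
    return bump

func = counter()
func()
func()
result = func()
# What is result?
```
32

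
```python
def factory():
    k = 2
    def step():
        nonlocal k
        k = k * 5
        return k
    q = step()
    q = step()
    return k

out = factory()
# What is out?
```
50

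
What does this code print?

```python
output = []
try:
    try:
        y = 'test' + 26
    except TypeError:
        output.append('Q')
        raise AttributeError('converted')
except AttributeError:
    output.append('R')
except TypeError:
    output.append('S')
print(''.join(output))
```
QR

New AttributeError raised, caught by outer AttributeError handler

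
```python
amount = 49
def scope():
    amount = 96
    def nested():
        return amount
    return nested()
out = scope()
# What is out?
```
96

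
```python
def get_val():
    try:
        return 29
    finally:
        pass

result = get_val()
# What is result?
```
29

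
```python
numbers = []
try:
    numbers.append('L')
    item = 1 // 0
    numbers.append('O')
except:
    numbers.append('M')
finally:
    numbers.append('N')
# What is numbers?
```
['L', 'M', 'N']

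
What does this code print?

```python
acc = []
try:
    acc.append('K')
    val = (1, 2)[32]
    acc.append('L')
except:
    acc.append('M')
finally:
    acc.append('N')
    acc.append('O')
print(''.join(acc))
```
KMNO

Code before exception runs, then except, then all of finally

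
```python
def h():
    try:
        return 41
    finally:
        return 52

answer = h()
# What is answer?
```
52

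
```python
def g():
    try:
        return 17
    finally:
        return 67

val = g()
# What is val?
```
67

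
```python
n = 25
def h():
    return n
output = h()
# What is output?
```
25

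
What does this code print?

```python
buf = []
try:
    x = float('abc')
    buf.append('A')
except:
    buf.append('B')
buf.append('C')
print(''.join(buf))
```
BC

Exception raised in try, caught by bare except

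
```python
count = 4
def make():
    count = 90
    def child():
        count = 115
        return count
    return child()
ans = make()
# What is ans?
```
115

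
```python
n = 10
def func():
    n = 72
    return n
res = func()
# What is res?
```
72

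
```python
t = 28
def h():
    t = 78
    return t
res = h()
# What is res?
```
78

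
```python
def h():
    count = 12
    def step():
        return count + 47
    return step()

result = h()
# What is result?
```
59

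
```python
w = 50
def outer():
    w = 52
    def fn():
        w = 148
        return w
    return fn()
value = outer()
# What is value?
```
148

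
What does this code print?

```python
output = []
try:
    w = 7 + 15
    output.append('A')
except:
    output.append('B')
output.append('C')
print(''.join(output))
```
AC

No exception, try block completes normally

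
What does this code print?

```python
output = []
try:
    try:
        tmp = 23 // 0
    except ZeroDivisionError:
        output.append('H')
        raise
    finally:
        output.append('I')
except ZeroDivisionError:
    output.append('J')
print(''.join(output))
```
HIJ

finally runs before re-raised exception propagates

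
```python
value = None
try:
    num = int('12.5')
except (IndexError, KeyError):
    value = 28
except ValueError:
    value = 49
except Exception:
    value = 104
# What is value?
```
49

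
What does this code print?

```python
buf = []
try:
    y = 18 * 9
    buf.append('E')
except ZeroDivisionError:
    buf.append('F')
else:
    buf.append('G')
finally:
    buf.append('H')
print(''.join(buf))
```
EGH

else runs before finally when no exception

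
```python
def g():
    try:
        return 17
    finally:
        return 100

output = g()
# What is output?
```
100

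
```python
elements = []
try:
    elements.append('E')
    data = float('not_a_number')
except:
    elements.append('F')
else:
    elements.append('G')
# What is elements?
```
['E', 'F']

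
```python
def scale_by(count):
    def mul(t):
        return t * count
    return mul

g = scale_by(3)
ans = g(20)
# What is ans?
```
60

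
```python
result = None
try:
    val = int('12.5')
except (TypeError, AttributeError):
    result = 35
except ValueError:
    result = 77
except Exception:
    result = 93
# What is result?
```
77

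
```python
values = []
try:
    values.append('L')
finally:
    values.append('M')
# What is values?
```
['L', 'M']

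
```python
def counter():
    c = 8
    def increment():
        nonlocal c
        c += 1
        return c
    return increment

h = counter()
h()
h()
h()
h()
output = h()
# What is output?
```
13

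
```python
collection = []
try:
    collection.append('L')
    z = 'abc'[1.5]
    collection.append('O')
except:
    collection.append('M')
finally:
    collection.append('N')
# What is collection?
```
['L', 'M', 'N']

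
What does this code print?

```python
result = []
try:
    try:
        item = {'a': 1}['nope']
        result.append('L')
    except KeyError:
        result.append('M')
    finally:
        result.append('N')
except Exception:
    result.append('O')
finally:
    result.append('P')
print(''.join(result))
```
MNP

Both finally blocks run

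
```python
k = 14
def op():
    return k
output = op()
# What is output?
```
14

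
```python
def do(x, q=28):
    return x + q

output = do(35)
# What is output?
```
63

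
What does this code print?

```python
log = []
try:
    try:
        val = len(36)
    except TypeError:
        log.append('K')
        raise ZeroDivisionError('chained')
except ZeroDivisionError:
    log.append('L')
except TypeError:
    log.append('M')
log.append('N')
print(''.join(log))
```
KLN

ZeroDivisionError raised and caught, original TypeError not re-raised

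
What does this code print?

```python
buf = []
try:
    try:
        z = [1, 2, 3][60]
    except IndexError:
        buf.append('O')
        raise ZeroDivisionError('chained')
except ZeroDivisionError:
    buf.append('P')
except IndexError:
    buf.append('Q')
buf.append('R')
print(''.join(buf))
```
OPR

ZeroDivisionError raised and caught, original IndexError not re-raised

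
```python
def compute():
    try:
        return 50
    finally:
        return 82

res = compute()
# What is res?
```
82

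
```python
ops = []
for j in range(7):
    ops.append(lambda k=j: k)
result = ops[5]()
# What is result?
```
5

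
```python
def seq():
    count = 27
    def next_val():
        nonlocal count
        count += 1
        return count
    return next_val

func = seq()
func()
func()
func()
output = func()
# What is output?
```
31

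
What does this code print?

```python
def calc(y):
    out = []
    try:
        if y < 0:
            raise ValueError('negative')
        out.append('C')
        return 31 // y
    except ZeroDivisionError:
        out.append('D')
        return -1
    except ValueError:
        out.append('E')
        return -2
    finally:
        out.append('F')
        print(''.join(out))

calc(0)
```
CDF

y=0 causes ZeroDivisionError, caught, finally prints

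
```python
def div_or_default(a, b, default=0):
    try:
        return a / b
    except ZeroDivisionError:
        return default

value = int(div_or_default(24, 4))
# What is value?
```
6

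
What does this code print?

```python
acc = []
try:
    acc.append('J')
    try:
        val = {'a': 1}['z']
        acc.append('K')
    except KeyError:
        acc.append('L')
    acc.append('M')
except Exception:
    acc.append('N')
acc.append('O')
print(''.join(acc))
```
JLMO

Inner exception caught by inner handler, outer continues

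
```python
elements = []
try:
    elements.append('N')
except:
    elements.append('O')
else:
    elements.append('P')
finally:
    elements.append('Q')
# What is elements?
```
['N', 'P', 'Q']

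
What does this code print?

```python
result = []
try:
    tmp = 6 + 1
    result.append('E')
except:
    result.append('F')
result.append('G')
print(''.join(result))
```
EG

No exception, try block completes normally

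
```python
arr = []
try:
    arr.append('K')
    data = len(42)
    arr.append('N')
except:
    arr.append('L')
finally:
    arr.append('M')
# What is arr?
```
['K', 'L', 'M']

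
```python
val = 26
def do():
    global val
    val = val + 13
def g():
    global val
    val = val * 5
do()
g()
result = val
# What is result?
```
195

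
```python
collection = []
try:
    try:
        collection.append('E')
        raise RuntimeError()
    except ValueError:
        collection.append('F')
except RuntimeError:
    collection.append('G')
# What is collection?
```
['E', 'G']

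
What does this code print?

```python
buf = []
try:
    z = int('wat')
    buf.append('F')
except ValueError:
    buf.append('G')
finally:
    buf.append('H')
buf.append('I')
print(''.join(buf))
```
GHI

finally always runs, even after exception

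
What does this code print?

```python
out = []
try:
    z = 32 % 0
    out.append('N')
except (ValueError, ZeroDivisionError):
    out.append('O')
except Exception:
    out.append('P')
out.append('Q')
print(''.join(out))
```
OQ

ZeroDivisionError matches tuple containing it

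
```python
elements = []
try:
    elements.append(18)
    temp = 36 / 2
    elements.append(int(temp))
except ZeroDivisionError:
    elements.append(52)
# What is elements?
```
[18, 18]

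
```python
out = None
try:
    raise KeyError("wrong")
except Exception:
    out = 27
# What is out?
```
27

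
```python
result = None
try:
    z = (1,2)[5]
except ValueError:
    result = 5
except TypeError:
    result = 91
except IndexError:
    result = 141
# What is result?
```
141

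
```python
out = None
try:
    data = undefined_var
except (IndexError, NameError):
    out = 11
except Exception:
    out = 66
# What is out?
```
11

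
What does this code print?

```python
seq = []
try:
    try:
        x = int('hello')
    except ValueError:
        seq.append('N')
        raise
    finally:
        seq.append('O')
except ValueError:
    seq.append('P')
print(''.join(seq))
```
NOP

finally runs before re-raised exception propagates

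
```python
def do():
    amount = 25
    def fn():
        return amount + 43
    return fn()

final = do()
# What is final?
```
68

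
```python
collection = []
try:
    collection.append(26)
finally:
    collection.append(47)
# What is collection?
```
[26, 47]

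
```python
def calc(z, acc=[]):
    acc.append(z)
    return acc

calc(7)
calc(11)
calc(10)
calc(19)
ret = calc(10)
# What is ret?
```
[7, 11, 10, 19, 10]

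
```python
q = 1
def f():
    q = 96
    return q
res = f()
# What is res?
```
96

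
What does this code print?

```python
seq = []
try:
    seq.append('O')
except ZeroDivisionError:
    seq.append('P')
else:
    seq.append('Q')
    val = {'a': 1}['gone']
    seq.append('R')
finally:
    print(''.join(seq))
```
OQ

Try succeeds, else appends 'Q', KeyError in else is uncaught, finally prints before exception propagates ('R' never appended)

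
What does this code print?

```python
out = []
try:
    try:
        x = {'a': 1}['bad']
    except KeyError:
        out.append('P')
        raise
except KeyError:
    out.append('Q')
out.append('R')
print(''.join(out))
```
PQR

raise without argument re-raises current exception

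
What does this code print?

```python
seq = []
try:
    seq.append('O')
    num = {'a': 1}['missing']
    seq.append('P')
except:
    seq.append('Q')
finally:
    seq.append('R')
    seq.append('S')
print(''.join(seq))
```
OQRS

Code before exception runs, then except, then all of finally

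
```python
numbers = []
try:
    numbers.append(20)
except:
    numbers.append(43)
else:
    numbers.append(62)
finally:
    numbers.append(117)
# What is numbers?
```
[20, 62, 117]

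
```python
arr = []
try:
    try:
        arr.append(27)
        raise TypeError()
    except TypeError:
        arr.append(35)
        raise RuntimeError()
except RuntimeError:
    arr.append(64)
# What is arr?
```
[27, 35, 64]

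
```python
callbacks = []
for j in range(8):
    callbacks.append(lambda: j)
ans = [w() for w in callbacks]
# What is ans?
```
[7, 7, 7, 7, 7, 7, 7, 7]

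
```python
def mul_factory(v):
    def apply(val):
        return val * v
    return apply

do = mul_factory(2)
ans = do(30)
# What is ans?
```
60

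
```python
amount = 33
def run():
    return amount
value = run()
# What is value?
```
33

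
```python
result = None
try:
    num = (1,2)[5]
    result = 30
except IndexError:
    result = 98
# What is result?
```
98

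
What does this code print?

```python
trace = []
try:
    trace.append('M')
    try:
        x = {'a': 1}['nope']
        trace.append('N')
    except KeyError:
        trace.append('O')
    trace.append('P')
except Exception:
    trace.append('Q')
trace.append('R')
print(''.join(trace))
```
MOPR

Inner exception caught by inner handler, outer continues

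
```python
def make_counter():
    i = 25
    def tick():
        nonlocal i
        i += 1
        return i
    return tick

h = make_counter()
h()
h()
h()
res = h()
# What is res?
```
29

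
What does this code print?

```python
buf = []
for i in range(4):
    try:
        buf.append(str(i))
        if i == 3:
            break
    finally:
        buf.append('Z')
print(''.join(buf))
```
0Z1Z2Z3Z

finally runs even when breaking out of loop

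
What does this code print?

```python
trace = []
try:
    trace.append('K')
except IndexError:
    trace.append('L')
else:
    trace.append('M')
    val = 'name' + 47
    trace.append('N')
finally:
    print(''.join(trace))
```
KM

Try succeeds, else appends 'M', TypeError in else is uncaught, finally prints before exception propagates ('N' never appended)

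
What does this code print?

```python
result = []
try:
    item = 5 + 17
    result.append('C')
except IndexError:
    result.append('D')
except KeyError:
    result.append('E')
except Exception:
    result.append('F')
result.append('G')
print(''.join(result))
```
CG

No exception, try block completes normally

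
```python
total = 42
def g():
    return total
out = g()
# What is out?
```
42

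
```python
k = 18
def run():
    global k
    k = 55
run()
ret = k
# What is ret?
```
55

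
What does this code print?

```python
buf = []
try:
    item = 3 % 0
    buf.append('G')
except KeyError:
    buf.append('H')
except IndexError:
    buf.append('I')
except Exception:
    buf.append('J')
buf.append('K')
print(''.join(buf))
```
JK

ZeroDivisionError not specifically caught, falls to Exception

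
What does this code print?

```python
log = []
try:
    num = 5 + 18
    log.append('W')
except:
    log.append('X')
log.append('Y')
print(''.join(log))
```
WY

No exception, try block completes normally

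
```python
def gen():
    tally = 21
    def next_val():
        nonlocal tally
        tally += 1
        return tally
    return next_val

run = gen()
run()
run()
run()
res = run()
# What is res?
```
25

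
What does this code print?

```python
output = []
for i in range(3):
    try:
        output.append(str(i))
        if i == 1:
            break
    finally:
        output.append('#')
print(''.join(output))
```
0#1#

finally runs even when breaking out of loop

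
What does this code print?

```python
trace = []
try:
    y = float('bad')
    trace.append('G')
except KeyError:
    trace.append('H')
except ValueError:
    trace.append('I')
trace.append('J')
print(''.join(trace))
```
IJ

ValueError is caught by its specific handler, not KeyError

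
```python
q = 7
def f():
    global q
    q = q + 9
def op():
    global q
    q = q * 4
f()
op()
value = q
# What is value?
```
64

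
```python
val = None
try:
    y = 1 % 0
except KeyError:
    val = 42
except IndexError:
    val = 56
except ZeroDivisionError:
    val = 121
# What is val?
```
121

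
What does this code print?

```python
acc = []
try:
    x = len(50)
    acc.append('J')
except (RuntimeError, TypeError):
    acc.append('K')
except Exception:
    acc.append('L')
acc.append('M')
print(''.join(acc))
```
KM

TypeError matches tuple containing it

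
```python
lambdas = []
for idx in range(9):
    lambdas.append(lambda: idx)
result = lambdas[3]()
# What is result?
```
8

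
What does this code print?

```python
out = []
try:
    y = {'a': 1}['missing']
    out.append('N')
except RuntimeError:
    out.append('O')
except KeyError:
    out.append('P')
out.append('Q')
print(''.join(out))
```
PQ

KeyError is caught by its specific handler, not RuntimeError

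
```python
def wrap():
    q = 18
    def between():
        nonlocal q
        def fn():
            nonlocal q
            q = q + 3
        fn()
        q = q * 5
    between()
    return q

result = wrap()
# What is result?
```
105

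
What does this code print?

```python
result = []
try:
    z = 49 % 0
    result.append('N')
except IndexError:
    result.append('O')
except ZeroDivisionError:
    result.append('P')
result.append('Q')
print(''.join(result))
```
PQ

ZeroDivisionError is caught by its specific handler, not IndexError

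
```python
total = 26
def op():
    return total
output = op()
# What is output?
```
26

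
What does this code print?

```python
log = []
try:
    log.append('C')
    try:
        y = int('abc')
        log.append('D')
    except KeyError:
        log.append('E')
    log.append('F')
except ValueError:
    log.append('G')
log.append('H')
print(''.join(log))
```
CGH

Inner handler doesn't match, propagates to outer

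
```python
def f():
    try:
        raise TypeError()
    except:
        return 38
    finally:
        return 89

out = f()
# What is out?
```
89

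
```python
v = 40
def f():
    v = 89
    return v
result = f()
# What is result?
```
89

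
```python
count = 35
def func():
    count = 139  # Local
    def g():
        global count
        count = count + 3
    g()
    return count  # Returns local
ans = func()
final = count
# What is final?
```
38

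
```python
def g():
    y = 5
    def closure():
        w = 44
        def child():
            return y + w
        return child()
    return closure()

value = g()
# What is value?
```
49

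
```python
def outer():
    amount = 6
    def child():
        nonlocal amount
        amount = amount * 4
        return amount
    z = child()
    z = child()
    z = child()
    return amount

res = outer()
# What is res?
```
384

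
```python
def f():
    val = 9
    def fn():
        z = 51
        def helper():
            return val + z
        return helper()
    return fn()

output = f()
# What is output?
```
60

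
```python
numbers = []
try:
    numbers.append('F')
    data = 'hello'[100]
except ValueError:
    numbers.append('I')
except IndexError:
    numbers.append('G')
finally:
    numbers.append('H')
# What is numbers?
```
['F', 'G', 'H']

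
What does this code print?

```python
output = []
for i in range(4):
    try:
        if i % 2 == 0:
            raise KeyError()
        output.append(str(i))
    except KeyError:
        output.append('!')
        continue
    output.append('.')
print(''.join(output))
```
!1.!3.

continue in except skips rest of loop body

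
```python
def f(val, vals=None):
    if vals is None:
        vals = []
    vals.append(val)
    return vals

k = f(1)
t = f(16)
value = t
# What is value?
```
[16]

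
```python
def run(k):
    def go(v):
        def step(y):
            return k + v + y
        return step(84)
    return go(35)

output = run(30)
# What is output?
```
149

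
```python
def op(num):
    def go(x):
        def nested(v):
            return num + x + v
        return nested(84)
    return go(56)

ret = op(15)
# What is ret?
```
155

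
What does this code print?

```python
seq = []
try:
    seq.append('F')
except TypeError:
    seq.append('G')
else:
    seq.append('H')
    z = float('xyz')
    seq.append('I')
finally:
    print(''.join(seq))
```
FH

Try succeeds, else appends 'H', ValueError in else is uncaught, finally prints before exception propagates ('I' never appended)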